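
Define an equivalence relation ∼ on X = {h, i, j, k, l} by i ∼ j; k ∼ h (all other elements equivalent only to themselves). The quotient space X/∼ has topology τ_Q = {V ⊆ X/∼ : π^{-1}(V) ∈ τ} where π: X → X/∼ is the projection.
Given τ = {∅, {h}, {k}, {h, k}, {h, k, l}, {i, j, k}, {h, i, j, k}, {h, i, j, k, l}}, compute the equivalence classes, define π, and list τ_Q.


X/∼ = {[h=k], [i=j], [l]}; |τ_Q| = 5.

Equivalence classes: [h=k], [i=j], [l].
Quotient map π: X → X/∼ sends h ↦ [h=k], i ↦ [i=j], j ↦ [i=j], k ↦ [h=k], l ↦ [l].
For each subset V ⊆ X/∼, compute π^{-1}(V) ⊆ X and check whether π^{-1}(V) ∈ τ. V is open in τ_Q iff π^{-1}(V) ∈ τ.
  V = {}: π^{-1}(V) = ∅ ∈ τ ✓.
  V = {[h=k]}: π^{-1}(V) = {h, k} ∈ τ ✓.
  V = {[i=j]}: π^{-1}(V) = {i, j} ∉ τ ✗.
  V = {[h=k], [i=j]}: π^{-1}(V) = {h, i, j, k} ∈ τ ✓.
  V = {[l]}: π^{-1}(V) = {l} ∉ τ ✗.
  V = {[h=k], [l]}: π^{-1}(V) = {h, k, l} ∈ τ ✓.
  V = {[i=j], [l]}: π^{-1}(V) = {i, j, l} ∉ τ ✗.
  V = {[h=k], [i=j], [l]}: π^{-1}(V) = {h, i, j, k, l} ∈ τ ✓.
Open sets in the quotient: τ_Q = {{}, {[h=k]}, {[h=k], [i=j]}, {[h=k], [l]}, {[h=k], [i=j], [l]}} (5 elements).


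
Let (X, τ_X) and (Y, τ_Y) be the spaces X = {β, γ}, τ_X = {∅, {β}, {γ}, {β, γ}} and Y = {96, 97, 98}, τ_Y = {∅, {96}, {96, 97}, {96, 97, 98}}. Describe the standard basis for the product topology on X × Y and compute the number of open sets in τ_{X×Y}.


Basis B = {∅ × ∅, {β} × {96}, {γ} × {96}, {β} × {96, 97}, {β, γ} × {96}, {γ} × {96, 97}, {β} × {96, 97, 98}, {γ} × {96, 97, 98}, {β, γ} × {96, 97}, {β, γ} × {96, 97, 98}}; |τ_{X×Y}| = 16.

Enumerate products U × V with U ∈ τ_X, V ∈ τ_Y (deduplicated):
  ∅ × ∅ = {} (∅)
  {β} × {96} = {(β,96)}
  {γ} × {96} = {(γ,96)}
  {β} × {96, 97} = {(β,96), (β,97)}
  {β, γ} × {96} = {(β,96), (γ,96)}
  {γ} × {96, 97} = {(γ,96), (γ,97)}
  {β} × {96, 97, 98} = {(β,96), (β,97), (β,98)}
  {γ} × {96, 97, 98} = {(γ,96), (γ,97), (γ,98)}
  {β, γ} × {96, 97} = {(β,96), (β,97), (γ,96), (γ,97)}
  {β, γ} × {96, 97, 98} = {(β,96), (β,97), (β,98), (γ,96), (γ,97), (γ,98)}
These 10 distinct sets form the basis B.
Close under arbitrary unions to get τ_{X×Y}; counting gives |τ_{X×Y}| = 16.


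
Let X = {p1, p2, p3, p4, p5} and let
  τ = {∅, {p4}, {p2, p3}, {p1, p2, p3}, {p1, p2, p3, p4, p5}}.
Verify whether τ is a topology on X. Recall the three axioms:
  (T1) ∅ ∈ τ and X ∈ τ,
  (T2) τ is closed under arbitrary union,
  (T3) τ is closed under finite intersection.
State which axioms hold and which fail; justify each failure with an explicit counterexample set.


τ is NOT a topology on X.

Axiom (T1): ∅ ∈ τ? Yes; X ∈ τ? Yes.
Axiom (T2/T3): check pairwise unions and intersections of members of τ.
Counterexample for (T2): {p4} ∪ {p2, p3} = {p2, p3, p4} ∉ τ. Therefore τ is NOT a topology.


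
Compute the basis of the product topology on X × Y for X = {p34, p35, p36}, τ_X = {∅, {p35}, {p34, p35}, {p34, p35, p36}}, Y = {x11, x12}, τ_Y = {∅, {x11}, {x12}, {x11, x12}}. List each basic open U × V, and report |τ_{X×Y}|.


Basis B = {∅ × ∅, {p35} × {x11}, {p35} × {x12}, {p34, p35} × {x11}, {p34, p35} × {x12}, {p35} × {x11, x12}, {p34, p35, p36} × {x11}, {p34, p35, p36} × {x12}, {p34, p35} × {x11, x12}, {p34, p35, p36} × {x11, x12}}; |τ_{X×Y}| = 16.

Enumerate products U × V with U ∈ τ_X, V ∈ τ_Y (deduplicated):
  ∅ × ∅ = {} (∅)
  {p35} × {x11} = {(p35,x11)}
  {p35} × {x12} = {(p35,x12)}
  {p34, p35} × {x11} = {(p34,x11), (p35,x11)}
  {p34, p35} × {x12} = {(p34,x12), (p35,x12)}
  {p35} × {x11, x12} = {(p35,x11), (p35,x12)}
  {p34, p35, p36} × {x11} = {(p34,x11), (p35,x11), (p36,x11)}
  {p34, p35, p36} × {x12} = {(p34,x12), (p35,x12), (p36,x12)}
  {p34, p35} × {x11, x12} = {(p34,x11), (p34,x12), (p35,x11), (p35,x12)}
  {p34, p35, p36} × {x11, x12} = {(p34,x11), (p34,x12), (p35,x11), (p35,x12), (p36,x11), (p36,x12)}
These 10 distinct sets form the basis B.
Close under arbitrary unions to get τ_{X×Y}; counting gives |τ_{X×Y}| = 16.


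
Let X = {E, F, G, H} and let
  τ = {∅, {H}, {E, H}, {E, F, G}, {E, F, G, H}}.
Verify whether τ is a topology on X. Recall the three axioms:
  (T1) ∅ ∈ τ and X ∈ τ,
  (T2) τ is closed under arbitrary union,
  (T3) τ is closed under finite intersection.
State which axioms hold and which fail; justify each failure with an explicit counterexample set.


τ is NOT a topology on X.

Axiom (T1): ∅ ∈ τ? Yes; X ∈ τ? Yes.
Axiom (T2/T3): check pairwise unions and intersections of members of τ.
Counterexample for (T3): {E, H} ∩ {E, F, G} = {E} ∉ τ. Therefore τ is NOT a topology.


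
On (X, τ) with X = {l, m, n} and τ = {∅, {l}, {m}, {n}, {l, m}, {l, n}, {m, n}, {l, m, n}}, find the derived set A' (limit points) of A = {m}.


A' = ∅

For each x ∈ X, list the open sets U ∈ τ with x ∈ U, then check whether U ∩ (A ∖ {x}) ≠ ∅ for every such U.
  x = l: open {l} ∋ x has {l} ∩ (A ∖ {l}) = ∅, so x is NOT a limit point.
  x = m: open {m} ∋ x has {m} ∩ (A ∖ {m}) = ∅, so x is NOT a limit point.
  x = n: open {n} ∋ x has {n} ∩ (A ∖ {n}) = ∅, so x is NOT a limit point.
Collecting: A' = ∅.


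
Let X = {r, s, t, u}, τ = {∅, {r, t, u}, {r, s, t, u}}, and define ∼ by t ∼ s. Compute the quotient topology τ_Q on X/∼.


X/∼ = {[r], [s=t], [u]}; |τ_Q| = 2.

Equivalence classes: [r], [s=t], [u].
Quotient map π: X → X/∼ sends r ↦ [r], s ↦ [s=t], t ↦ [s=t], u ↦ [u].
For each subset V ⊆ X/∼, compute π^{-1}(V) ⊆ X and check whether π^{-1}(V) ∈ τ. V is open in τ_Q iff π^{-1}(V) ∈ τ.
  V = {}: π^{-1}(V) = ∅ ∈ τ ✓.
  V = {[r]}: π^{-1}(V) = {r} ∉ τ ✗.
  V = {[s=t]}: π^{-1}(V) = {s, t} ∉ τ ✗.
  V = {[r], [s=t]}: π^{-1}(V) = {r, s, t} ∉ τ ✗.
  V = {[u]}: π^{-1}(V) = {u} ∉ τ ✗.
  V = {[r], [u]}: π^{-1}(V) = {r, u} ∉ τ ✗.
  V = {[s=t], [u]}: π^{-1}(V) = {s, t, u} ∉ τ ✗.
  V = {[r], [s=t], [u]}: π^{-1}(V) = {r, s, t, u} ∈ τ ✓.
Open sets in the quotient: τ_Q = {{}, {[r], [s=t], [u]}} (2 elements).


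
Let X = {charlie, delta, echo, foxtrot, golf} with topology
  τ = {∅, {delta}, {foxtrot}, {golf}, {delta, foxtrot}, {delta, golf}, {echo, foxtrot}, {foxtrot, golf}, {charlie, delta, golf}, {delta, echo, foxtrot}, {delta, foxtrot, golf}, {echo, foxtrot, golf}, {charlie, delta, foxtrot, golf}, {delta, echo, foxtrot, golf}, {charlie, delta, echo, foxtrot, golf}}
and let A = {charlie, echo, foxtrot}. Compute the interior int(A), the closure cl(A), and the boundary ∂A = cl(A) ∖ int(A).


int(A) = {echo, foxtrot}, cl(A) = {charlie, echo, foxtrot}, ∂A = {charlie}.

Closed sets in (X, τ) are complements of opens:
  closed(X, τ) = {∅, {charlie}, {echo}, {charlie, delta}, {charlie, echo}, {charlie, golf}, {echo, foxtrot}, {charlie, delta, echo}, {charlie, delta, golf}, {charlie, echo, foxtrot}, {charlie, echo, golf}, {charlie, delta, echo, foxtrot}, {charlie, delta, echo, golf}, {charlie, echo, foxtrot, golf}, {charlie, delta, echo, foxtrot, golf}}.
int(A) = ⋃ {U ∈ τ : U ⊆ A}. Opens contained in A: ∅, {foxtrot}, {echo, foxtrot}.
Taking the union of these: int(A) = {echo, foxtrot}.
cl(A) = ⋂ {C closed : A ⊆ C}. Closed sets containing A: {charlie, echo, foxtrot}, {charlie, delta, echo, foxtrot}, {charlie, echo, foxtrot, golf}, {charlie, delta, echo, foxtrot, golf}.
Intersecting these: cl(A) = {charlie, echo, foxtrot}.
∂A = cl(A) ∖ int(A) = {charlie, echo, foxtrot} ∖ {echo, foxtrot} = {charlie}.


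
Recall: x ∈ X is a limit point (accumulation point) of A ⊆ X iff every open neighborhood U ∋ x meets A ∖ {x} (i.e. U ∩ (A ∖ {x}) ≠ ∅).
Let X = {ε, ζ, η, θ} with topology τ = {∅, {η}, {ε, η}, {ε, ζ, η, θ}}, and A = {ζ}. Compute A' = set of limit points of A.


A' = {θ}

For each x ∈ X, list the open sets U ∈ τ with x ∈ U, then check whether U ∩ (A ∖ {x}) ≠ ∅ for every such U.
  x = ε: open {ε, η} ∋ x has {ε, η} ∩ (A ∖ {ε}) = ∅, so x is NOT a limit point.
  x = ζ: open {ε, ζ, η, θ} ∋ x has {ε, ζ, η, θ} ∩ (A ∖ {ζ}) = ∅, so x is NOT a limit point.
  x = η: open {η} ∋ x has {η} ∩ (A ∖ {η}) = ∅, so x is NOT a limit point.
  x = θ: opens ∋ x are {ε, ζ, η, θ}; each meets A ∖ {θ}, so x IS a limit point.
Collecting: A' = {θ}.


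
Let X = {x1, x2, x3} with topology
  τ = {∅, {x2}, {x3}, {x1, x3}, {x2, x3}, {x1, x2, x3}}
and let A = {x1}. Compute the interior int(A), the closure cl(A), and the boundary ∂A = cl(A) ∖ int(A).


int(A) = ∅, cl(A) = {x1}, ∂A = {x1}.

Closed sets in (X, τ) are complements of opens:
  closed(X, τ) = {∅, {x1}, {x2}, {x1, x2}, {x1, x3}, {x1, x2, x3}}.
int(A) = ⋃ {U ∈ τ : U ⊆ A}. Opens contained in A: ∅.
Taking the union of these: int(A) = ∅.
cl(A) = ⋂ {C closed : A ⊆ C}. Closed sets containing A: {x1}, {x1, x2}, {x1, x3}, {x1, x2, x3}.
Intersecting these: cl(A) = {x1}.
∂A = cl(A) ∖ int(A) = {x1} ∖ ∅ = {x1}.


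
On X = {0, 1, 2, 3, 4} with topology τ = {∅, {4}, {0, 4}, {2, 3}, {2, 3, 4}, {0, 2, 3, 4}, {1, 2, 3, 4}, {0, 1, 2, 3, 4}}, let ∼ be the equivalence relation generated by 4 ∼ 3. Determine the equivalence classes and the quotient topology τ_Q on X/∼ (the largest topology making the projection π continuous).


X/∼ = {[0], [1], [2], [3=4]}; |τ_Q| = 5.

Equivalence classes: [0], [1], [2], [3=4].
Quotient map π: X → X/∼ sends 0 ↦ [0], 1 ↦ [1], 2 ↦ [2], 3 ↦ [3=4], 4 ↦ [3=4].
For each subset V ⊆ X/∼, compute π^{-1}(V) ⊆ X and check whether π^{-1}(V) ∈ τ. V is open in τ_Q iff π^{-1}(V) ∈ τ.
  V = {}: π^{-1}(V) = ∅ ∈ τ ✓.
  V = {[0]}: π^{-1}(V) = {0} ∉ τ ✗.
  V = {[1]}: π^{-1}(V) = {1} ∉ τ ✗.
  V = {[0], [1]}: π^{-1}(V) = {0, 1} ∉ τ ✗.
  V = {[2]}: π^{-1}(V) = {2} ∉ τ ✗.
  V = {[0], [2]}: π^{-1}(V) = {0, 2} ∉ τ ✗.
  V = {[1], [2]}: π^{-1}(V) = {1, 2} ∉ τ ✗.
  V = {[0], [1], [2]}: π^{-1}(V) = {0, 1, 2} ∉ τ ✗.
  V = {[3=4]}: π^{-1}(V) = {3, 4} ∉ τ ✗.
  V = {[0], [3=4]}: π^{-1}(V) = {0, 3, 4} ∉ τ ✗.
  V = {[1], [3=4]}: π^{-1}(V) = {1, 3, 4} ∉ τ ✗.
  V = {[0], [1], [3=4]}: π^{-1}(V) = {0, 1, 3, 4} ∉ τ ✗.
  V = {[2], [3=4]}: π^{-1}(V) = {2, 3, 4} ∈ τ ✓.
  V = {[0], [2], [3=4]}: π^{-1}(V) = {0, 2, 3, 4} ∈ τ ✓.
  V = {[1], [2], [3=4]}: π^{-1}(V) = {1, 2, 3, 4} ∈ τ ✓.
  V = {[0], [1], [2], [3=4]}: π^{-1}(V) = {0, 1, 2, 3, 4} ∈ τ ✓.
Open sets in the quotient: τ_Q = {{}, {[2], [3=4]}, {[0], [2], [3=4]}, {[1], [2], [3=4]}, {[0], [1], [2], [3=4]}} (5 elements).


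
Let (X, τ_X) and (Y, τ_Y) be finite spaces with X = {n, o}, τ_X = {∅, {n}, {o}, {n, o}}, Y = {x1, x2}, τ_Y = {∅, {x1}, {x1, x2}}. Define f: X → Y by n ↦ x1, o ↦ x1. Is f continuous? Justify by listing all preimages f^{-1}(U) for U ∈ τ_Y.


f IS continuous.

Compute f^{-1}(U) for each U ∈ τ_Y:
  U = ∅: f^{-1}(U) = ∅ ∈ τ_X ✓.
  U = {x1}: f^{-1}(U) = {n, o} ∈ τ_X ✓.
  U = {x1, x2}: f^{-1}(U) = {n, o} ∈ τ_X ✓.
Every preimage lies in τ_X, so f IS continuous.


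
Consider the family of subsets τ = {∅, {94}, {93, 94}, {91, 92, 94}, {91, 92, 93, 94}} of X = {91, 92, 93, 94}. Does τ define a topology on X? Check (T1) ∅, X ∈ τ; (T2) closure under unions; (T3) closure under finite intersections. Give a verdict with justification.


τ IS a topology on X.

Axiom (T1): ∅ ∈ τ? Yes; X ∈ τ? Yes.
Axiom (T2/T3): check pairwise unions and intersections of members of τ.
All pairwise intersections and unions checked — each lies in τ. Therefore τ satisfies (T1), (T2), (T3): it IS a topology on X.


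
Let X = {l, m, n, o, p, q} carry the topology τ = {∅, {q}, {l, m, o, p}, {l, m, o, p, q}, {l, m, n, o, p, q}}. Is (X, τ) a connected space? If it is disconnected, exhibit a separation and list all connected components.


(X, τ) is connected.

Find clopen sets (U ∈ τ with X ∖ U ∈ τ):
  U = ∅, X ∖ U = {l, m, n, o, p, q} — both open, so U is clopen.
  U = {l, m, n, o, p, q}, X ∖ U = ∅ — both open, so U is clopen.
Only trivial clopens (∅ and X) exist, so (X, τ) is connected.
Compute connected components by grouping points that agree on all clopens:
  component: {l, m, n, o, p, q}


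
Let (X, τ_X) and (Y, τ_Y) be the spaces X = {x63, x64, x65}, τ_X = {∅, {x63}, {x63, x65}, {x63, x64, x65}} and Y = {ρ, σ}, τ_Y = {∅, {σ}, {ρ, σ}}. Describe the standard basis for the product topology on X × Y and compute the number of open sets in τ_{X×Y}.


Basis B = {∅ × ∅, {x63} × {σ}, {x63} × {ρ, σ}, {x63, x65} × {σ}, {x63, x64, x65} × {σ}, {x63, x65} × {ρ, σ}, {x63, x64, x65} × {ρ, σ}}; |τ_{X×Y}| = 10.

Enumerate products U × V with U ∈ τ_X, V ∈ τ_Y (deduplicated):
  ∅ × ∅ = {} (∅)
  {x63} × {σ} = {(x63,σ)}
  {x63} × {ρ, σ} = {(x63,ρ), (x63,σ)}
  {x63, x65} × {σ} = {(x63,σ), (x65,σ)}
  {x63, x64, x65} × {σ} = {(x63,σ), (x64,σ), (x65,σ)}
  {x63, x65} × {ρ, σ} = {(x63,ρ), (x63,σ), (x65,ρ), (x65,σ)}
  {x63, x64, x65} × {ρ, σ} = {(x63,ρ), (x63,σ), (x64,ρ), (x64,σ), (x65,ρ), (x65,σ)}
These 7 distinct sets form the basis B.
Close under arbitrary unions to get τ_{X×Y}; counting gives |τ_{X×Y}| = 10.


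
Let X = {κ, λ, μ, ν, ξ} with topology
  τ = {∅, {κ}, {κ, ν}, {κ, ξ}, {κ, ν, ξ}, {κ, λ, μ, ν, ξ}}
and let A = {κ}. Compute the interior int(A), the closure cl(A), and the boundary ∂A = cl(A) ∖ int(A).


int(A) = {κ}, cl(A) = {κ, λ, μ, ν, ξ}, ∂A = {λ, μ, ν, ξ}.

Closed sets in (X, τ) are complements of opens:
  closed(X, τ) = {∅, {λ, μ}, {λ, μ, ν}, {λ, μ, ξ}, {λ, μ, ν, ξ}, {κ, λ, μ, ν, ξ}}.
int(A) = ⋃ {U ∈ τ : U ⊆ A}. Opens contained in A: ∅, {κ}.
Taking the union of these: int(A) = {κ}.
cl(A) = ⋂ {C closed : A ⊆ C}. Closed sets containing A: {κ, λ, μ, ν, ξ}.
Intersecting these: cl(A) = {κ, λ, μ, ν, ξ}.
∂A = cl(A) ∖ int(A) = {κ, λ, μ, ν, ξ} ∖ {κ} = {λ, μ, ν, ξ}.


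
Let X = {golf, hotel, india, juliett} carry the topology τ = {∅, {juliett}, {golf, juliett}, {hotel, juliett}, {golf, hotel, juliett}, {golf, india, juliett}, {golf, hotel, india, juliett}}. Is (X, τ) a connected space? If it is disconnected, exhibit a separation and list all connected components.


(X, τ) is connected.

Find clopen sets (U ∈ τ with X ∖ U ∈ τ):
  U = ∅, X ∖ U = {golf, hotel, india, juliett} — both open, so U is clopen.
  U = {golf, hotel, india, juliett}, X ∖ U = ∅ — both open, so U is clopen.
Only trivial clopens (∅ and X) exist, so (X, τ) is connected.
Compute connected components by grouping points that agree on all clopens:
  component: {golf, hotel, india, juliett}


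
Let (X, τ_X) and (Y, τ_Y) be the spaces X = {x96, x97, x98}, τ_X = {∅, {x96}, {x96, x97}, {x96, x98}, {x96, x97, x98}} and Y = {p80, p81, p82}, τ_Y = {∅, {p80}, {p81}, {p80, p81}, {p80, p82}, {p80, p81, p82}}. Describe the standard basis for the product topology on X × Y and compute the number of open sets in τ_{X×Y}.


Basis B = {∅ × ∅, {x96} × {p80}, {x96} × {p81}, {x96} × {p80, p81}, {x96} × {p80, p82}, {x96, x97} × {p80}, {x96, x98} × {p80}, {x96, x97} × {p81}, {x96, x98} × {p81}, {x96} × {p80, p81, p82}, {x96, x97, x98} × {p80}, {x96, x97, x98} × {p81}, {x96, x97} × {p80, p81}, {x96, x98} × {p80, p81}, {x96, x97} × {p80, p82}, {x96, x98} × {p80, p82}, {x96, x97} × {p80, p81, p82}, {x96, x98} × {p80, p81, p82}, {x96, x97, x98} × {p80, p81}, {x96, x97, x98} × {p80, p82}, {x96, x97, x98} × {p80, p81, p82}}; |τ_{X×Y}| = 70.

Enumerate products U × V with U ∈ τ_X, V ∈ τ_Y (deduplicated):
  ∅ × ∅ = {} (∅)
  {x96} × {p80} = {(x96,p80)}
  {x96} × {p81} = {(x96,p81)}
  {x96} × {p80, p81} = {(x96,p80), (x96,p81)}
  {x96} × {p80, p82} = {(x96,p80), (x96,p82)}
  {x96, x97} × {p80} = {(x96,p80), (x97,p80)}
  {x96, x98} × {p80} = {(x96,p80), (x98,p80)}
  {x96, x97} × {p81} = {(x96,p81), (x97,p81)}
  {x96, x98} × {p81} = {(x96,p81), (x98,p81)}
  {x96} × {p80, p81, p82} = {(x96,p80), (x96,p81), (x96,p82)}
  {x96, x97, x98} × {p80} = {(x96,p80), (x97,p80), (x98,p80)}
  {x96, x97, x98} × {p81} = {(x96,p81), (x97,p81), (x98,p81)}
  {x96, x97} × {p80, p81} = {(x96,p80), (x96,p81), (x97,p80), (x97,p81)}
  {x96, x98} × {p80, p81} = {(x96,p80), (x96,p81), (x98,p80), (x98,p81)}
  {x96, x97} × {p80, p82} = {(x96,p80), (x96,p82), (x97,p80), (x97,p82)}
  {x96, x98} × {p80, p82} = {(x96,p80), (x96,p82), (x98,p80), (x98,p82)}
  {x96, x97} × {p80, p81, p82} = {(x96,p80), (x96,p81), (x96,p82), (x97,p80), (x97,p81), (x97,p82)}
  {x96, x98} × {p80, p81, p82} = {(x96,p80), (x96,p81), (x96,p82), (x98,p80), (x98,p81), (x98,p82)}
  {x96, x97, x98} × {p80, p81} = {(x96,p80), (x96,p81), (x97,p80), (x97,p81), (x98,p80), (x98,p81)}
  {x96, x97, x98} × {p80, p82} = {(x96,p80), (x96,p82), (x97,p80), (x97,p82), (x98,p80), (x98,p82)}
  {x96, x97, x98} × {p80, p81, p82} = {(x96,p80), (x96,p81), (x96,p82), (x97,p80), (x97,p81), (x97,p82), (x98,p80), (x98,p81), (x98,p82)}
These 21 distinct sets form the basis B.
Close under arbitrary unions to get τ_{X×Y}; counting gives |τ_{X×Y}| = 70.


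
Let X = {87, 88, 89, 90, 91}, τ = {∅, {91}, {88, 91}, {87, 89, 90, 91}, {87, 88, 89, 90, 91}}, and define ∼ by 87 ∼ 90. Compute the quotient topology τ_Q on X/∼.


X/∼ = {[87=90], [88], [89], [91]}; |τ_Q| = 5.

Equivalence classes: [87=90], [88], [89], [91].
Quotient map π: X → X/∼ sends 87 ↦ [87=90], 88 ↦ [88], 89 ↦ [89], 90 ↦ [87=90], 91 ↦ [91].
For each subset V ⊆ X/∼, compute π^{-1}(V) ⊆ X and check whether π^{-1}(V) ∈ τ. V is open in τ_Q iff π^{-1}(V) ∈ τ.
  V = {}: π^{-1}(V) = ∅ ∈ τ ✓.
  V = {[87=90]}: π^{-1}(V) = {87, 90} ∉ τ ✗.
  V = {[88]}: π^{-1}(V) = {88} ∉ τ ✗.
  V = {[87=90], [88]}: π^{-1}(V) = {87, 88, 90} ∉ τ ✗.
  V = {[89]}: π^{-1}(V) = {89} ∉ τ ✗.
  V = {[87=90], [89]}: π^{-1}(V) = {87, 89, 90} ∉ τ ✗.
  V = {[88], [89]}: π^{-1}(V) = {88, 89} ∉ τ ✗.
  V = {[87=90], [88], [89]}: π^{-1}(V) = {87, 88, 89, 90} ∉ τ ✗.
  V = {[91]}: π^{-1}(V) = {91} ∈ τ ✓.
  V = {[87=90], [91]}: π^{-1}(V) = {87, 90, 91} ∉ τ ✗.
  V = {[88], [91]}: π^{-1}(V) = {88, 91} ∈ τ ✓.
  V = {[87=90], [88], [91]}: π^{-1}(V) = {87, 88, 90, 91} ∉ τ ✗.
  V = {[89], [91]}: π^{-1}(V) = {89, 91} ∉ τ ✗.
  V = {[87=90], [89], [91]}: π^{-1}(V) = {87, 89, 90, 91} ∈ τ ✓.
  V = {[88], [89], [91]}: π^{-1}(V) = {88, 89, 91} ∉ τ ✗.
  V = {[87=90], [88], [89], [91]}: π^{-1}(V) = {87, 88, 89, 90, 91} ∈ τ ✓.
Open sets in the quotient: τ_Q = {{}, {[91]}, {[88], [91]}, {[87=90], [89], [91]}, {[87=90], [88], [89], [91]}} (5 elements).


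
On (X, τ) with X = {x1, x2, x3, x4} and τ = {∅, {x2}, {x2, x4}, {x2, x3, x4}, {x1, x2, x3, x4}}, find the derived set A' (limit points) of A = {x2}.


A' = {x1, x3, x4}

For each x ∈ X, list the open sets U ∈ τ with x ∈ U, then check whether U ∩ (A ∖ {x}) ≠ ∅ for every such U.
  x = x1: opens ∋ x are {x1, x2, x3, x4}; each meets A ∖ {x1}, so x IS a limit point.
  x = x2: open {x2} ∋ x has {x2} ∩ (A ∖ {x2}) = ∅, so x is NOT a limit point.
  x = x3: opens ∋ x are {x2, x3, x4}, {x1, x2, x3, x4}; each meets A ∖ {x3}, so x IS a limit point.
  x = x4: opens ∋ x are {x2, x4}, {x2, x3, x4}, {x1, x2, x3, x4}; each meets A ∖ {x4}, so x IS a limit point.
Collecting: A' = {x1, x3, x4}.


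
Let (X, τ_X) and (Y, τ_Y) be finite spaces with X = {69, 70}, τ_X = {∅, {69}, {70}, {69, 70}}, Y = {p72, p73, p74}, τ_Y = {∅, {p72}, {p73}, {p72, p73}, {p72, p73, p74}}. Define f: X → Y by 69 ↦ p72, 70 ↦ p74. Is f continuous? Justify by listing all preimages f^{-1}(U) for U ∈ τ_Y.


f IS continuous.

Compute f^{-1}(U) for each U ∈ τ_Y:
  U = ∅: f^{-1}(U) = ∅ ∈ τ_X ✓.
  U = {p72}: f^{-1}(U) = {69} ∈ τ_X ✓.
  U = {p73}: f^{-1}(U) = ∅ ∈ τ_X ✓.
  U = {p72, p73}: f^{-1}(U) = {69} ∈ τ_X ✓.
  U = {p72, p73, p74}: f^{-1}(U) = {69, 70} ∈ τ_X ✓.
Every preimage lies in τ_X, so f IS continuous.


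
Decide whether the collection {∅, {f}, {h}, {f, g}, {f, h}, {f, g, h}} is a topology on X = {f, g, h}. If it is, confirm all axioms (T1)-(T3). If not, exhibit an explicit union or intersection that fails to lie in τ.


τ IS a topology on X.

Axiom (T1): ∅ ∈ τ? Yes; X ∈ τ? Yes.
Axiom (T2/T3): check pairwise unions and intersections of members of τ.
All pairwise intersections and unions checked — each lies in τ. Therefore τ satisfies (T1), (T2), (T3): it IS a topology on X.


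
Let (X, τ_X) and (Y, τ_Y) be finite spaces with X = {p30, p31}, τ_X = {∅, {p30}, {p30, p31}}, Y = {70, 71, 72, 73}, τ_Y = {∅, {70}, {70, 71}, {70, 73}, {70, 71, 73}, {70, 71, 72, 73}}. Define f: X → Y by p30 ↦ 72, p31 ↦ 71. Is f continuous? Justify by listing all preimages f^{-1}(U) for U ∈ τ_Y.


f is NOT continuous.

Compute f^{-1}(U) for each U ∈ τ_Y:
  U = ∅: f^{-1}(U) = ∅ ∈ τ_X ✓.
  U = {70}: f^{-1}(U) = ∅ ∈ τ_X ✓.
  U = {70, 71}: f^{-1}(U) = {p31} ∉ τ_X ✗.
  U = {70, 73}: f^{-1}(U) = ∅ ∈ τ_X ✓.
  U = {70, 71, 73}: f^{-1}(U) = {p31} ∉ τ_X ✗.
  U = {70, 71, 72, 73}: f^{-1}(U) = {p30, p31} ∈ τ_X ✓.
Found U = {70, 71} with f^{-1}(U) = {p31} not in τ_X. Therefore f is NOT continuous.


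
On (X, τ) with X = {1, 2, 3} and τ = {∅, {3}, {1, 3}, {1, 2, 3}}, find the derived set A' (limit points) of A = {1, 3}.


A' = {1, 2}

For each x ∈ X, list the open sets U ∈ τ with x ∈ U, then check whether U ∩ (A ∖ {x}) ≠ ∅ for every such U.
  x = 1: opens ∋ x are {1, 3}, {1, 2, 3}; each meets A ∖ {1}, so x IS a limit point.
  x = 2: opens ∋ x are {1, 2, 3}; each meets A ∖ {2}, so x IS a limit point.
  x = 3: open {3} ∋ x has {3} ∩ (A ∖ {3}) = ∅, so x is NOT a limit point.
Collecting: A' = {1, 2}.


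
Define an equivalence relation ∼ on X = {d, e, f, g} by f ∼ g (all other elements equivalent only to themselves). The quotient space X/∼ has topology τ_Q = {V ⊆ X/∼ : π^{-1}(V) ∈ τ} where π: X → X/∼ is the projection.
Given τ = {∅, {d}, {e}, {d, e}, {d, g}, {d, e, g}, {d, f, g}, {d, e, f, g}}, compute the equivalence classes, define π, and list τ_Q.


X/∼ = {[d], [e], [f=g]}; |τ_Q| = 6.

Equivalence classes: [d], [e], [f=g].
Quotient map π: X → X/∼ sends d ↦ [d], e ↦ [e], f ↦ [f=g], g ↦ [f=g].
For each subset V ⊆ X/∼, compute π^{-1}(V) ⊆ X and check whether π^{-1}(V) ∈ τ. V is open in τ_Q iff π^{-1}(V) ∈ τ.
  V = {}: π^{-1}(V) = ∅ ∈ τ ✓.
  V = {[d]}: π^{-1}(V) = {d} ∈ τ ✓.
  V = {[e]}: π^{-1}(V) = {e} ∈ τ ✓.
  V = {[d], [e]}: π^{-1}(V) = {d, e} ∈ τ ✓.
  V = {[f=g]}: π^{-1}(V) = {f, g} ∉ τ ✗.
  V = {[d], [f=g]}: π^{-1}(V) = {d, f, g} ∈ τ ✓.
  V = {[e], [f=g]}: π^{-1}(V) = {e, f, g} ∉ τ ✗.
  V = {[d], [e], [f=g]}: π^{-1}(V) = {d, e, f, g} ∈ τ ✓.
Open sets in the quotient: τ_Q = {{}, {[d]}, {[e]}, {[d], [e]}, {[d], [f=g]}, {[d], [e], [f=g]}} (6 elements).


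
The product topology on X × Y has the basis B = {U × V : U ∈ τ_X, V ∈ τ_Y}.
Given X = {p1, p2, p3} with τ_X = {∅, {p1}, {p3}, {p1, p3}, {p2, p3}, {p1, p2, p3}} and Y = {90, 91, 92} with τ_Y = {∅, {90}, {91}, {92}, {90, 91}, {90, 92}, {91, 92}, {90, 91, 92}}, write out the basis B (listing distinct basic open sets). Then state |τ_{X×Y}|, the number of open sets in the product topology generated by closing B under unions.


Basis B = {∅ × ∅, {p1} × {90}, {p1} × {91}, {p1} × {92}, {p3} × {90}, {p3} × {91}, {p3} × {92}, {p1} × {90, 91}, {p1} × {90, 92}, {p1, p3} × {90}, {p1} × {91, 92}, {p1, p3} × {91}, {p1, p3} × {92}, {p2, p3} × {90}, {p2, p3} × {91}, {p2, p3} × {92}, {p3} × {90, 91}, {p3} × {90, 92}, {p3} × {91, 92}, {p1} × {90, 91, 92}, {p1, p2, p3} × {90}, {p1, p2, p3} × {91}, {p1, p2, p3} × {92}, {p3} × {90, 91, 92}, {p1, p3} × {90, 91}, {p1, p3} × {90, 92}, {p1, p3} × {91, 92}, {p2, p3} × {90, 91}, {p2, p3} × {90, 92}, {p2, p3} × {91, 92}, {p1, p3} × {90, 91, 92}, {p1, p2, p3} × {90, 91}, {p1, p2, p3} × {90, 92}, {p1, p2, p3} × {91, 92}, {p2, p3} × {90, 91, 92}, {p1, p2, p3} × {90, 91, 92}}; |τ_{X×Y}| = 216.

Enumerate products U × V with U ∈ τ_X, V ∈ τ_Y (deduplicated):
  ∅ × ∅ = {} (∅)
  {p1} × {90} = {(p1,90)}
  {p1} × {91} = {(p1,91)}
  {p1} × {92} = {(p1,92)}
  {p3} × {90} = {(p3,90)}
  {p3} × {91} = {(p3,91)}
  {p3} × {92} = {(p3,92)}
  {p1} × {90, 91} = {(p1,90), (p1,91)}
  {p1} × {90, 92} = {(p1,90), (p1,92)}
  {p1, p3} × {90} = {(p1,90), (p3,90)}
  {p1} × {91, 92} = {(p1,91), (p1,92)}
  {p1, p3} × {91} = {(p1,91), (p3,91)}
  {p1, p3} × {92} = {(p1,92), (p3,92)}
  {p2, p3} × {90} = {(p2,90), (p3,90)}
  {p2, p3} × {91} = {(p2,91), (p3,91)}
  {p2, p3} × {92} = {(p2,92), (p3,92)}
  {p3} × {90, 91} = {(p3,90), (p3,91)}
  {p3} × {90, 92} = {(p3,90), (p3,92)}
  {p3} × {91, 92} = {(p3,91), (p3,92)}
  {p1} × {90, 91, 92} = {(p1,90), (p1,91), (p1,92)}
  {p1, p2, p3} × {90} = {(p1,90), (p2,90), (p3,90)}
  {p1, p2, p3} × {91} = {(p1,91), (p2,91), (p3,91)}
  {p1, p2, p3} × {92} = {(p1,92), (p2,92), (p3,92)}
  {p3} × {90, 91, 92} = {(p3,90), (p3,91), (p3,92)}
  {p1, p3} × {90, 91} = {(p1,90), (p1,91), (p3,90), (p3,91)}
  {p1, p3} × {90, 92} = {(p1,90), (p1,92), (p3,90), (p3,92)}
  {p1, p3} × {91, 92} = {(p1,91), (p1,92), (p3,91), (p3,92)}
  {p2, p3} × {90, 91} = {(p2,90), (p2,91), (p3,90), (p3,91)}
  {p2, p3} × {90, 92} = {(p2,90), (p2,92), (p3,90), (p3,92)}
  {p2, p3} × {91, 92} = {(p2,91), (p2,92), (p3,91), (p3,92)}
  {p1, p3} × {90, 91, 92} = {(p1,90), (p1,91), (p1,92), (p3,90), (p3,91), (p3,92)}
  {p1, p2, p3} × {90, 91} = {(p1,90), (p1,91), (p2,90), (p2,91), (p3,90), (p3,91)}
  {p1, p2, p3} × {90, 92} = {(p1,90), (p1,92), (p2,90), (p2,92), (p3,90), (p3,92)}
  {p1, p2, p3} × {91, 92} = {(p1,91), (p1,92), (p2,91), (p2,92), (p3,91), (p3,92)}
  {p2, p3} × {90, 91, 92} = {(p2,90), (p2,91), (p2,92), (p3,90), (p3,91), (p3,92)}
  {p1, p2, p3} × {90, 91, 92} = {(p1,90), (p1,91), (p1,92), (p2,90), (p2,91), (p2,92), (p3,90), (p3,91), (p3,92)}
These 36 distinct sets form the basis B.
Close under arbitrary unions to get τ_{X×Y}; counting gives |τ_{X×Y}| = 216.


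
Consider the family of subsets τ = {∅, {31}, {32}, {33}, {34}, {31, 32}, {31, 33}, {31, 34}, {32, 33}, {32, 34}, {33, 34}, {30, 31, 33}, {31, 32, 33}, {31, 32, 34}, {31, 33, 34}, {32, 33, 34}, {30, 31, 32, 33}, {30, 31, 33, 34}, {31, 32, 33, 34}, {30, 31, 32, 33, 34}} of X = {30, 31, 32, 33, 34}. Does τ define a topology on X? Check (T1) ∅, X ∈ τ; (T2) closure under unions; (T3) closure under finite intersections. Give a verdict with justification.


τ IS a topology on X.

Axiom (T1): ∅ ∈ τ? Yes; X ∈ τ? Yes.
Axiom (T2/T3): check pairwise unions and intersections of members of τ.
All pairwise intersections and unions checked — each lies in τ. Therefore τ satisfies (T1), (T2), (T3): it IS a topology on X.


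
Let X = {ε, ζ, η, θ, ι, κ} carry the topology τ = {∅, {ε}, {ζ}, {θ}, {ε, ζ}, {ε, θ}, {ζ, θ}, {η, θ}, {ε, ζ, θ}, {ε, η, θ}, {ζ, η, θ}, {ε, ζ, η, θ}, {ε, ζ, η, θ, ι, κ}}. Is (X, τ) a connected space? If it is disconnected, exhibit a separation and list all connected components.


(X, τ) is connected.

Find clopen sets (U ∈ τ with X ∖ U ∈ τ):
  U = ∅, X ∖ U = {ε, ζ, η, θ, ι, κ} — both open, so U is clopen.
  U = {ε, ζ, η, θ, ι, κ}, X ∖ U = ∅ — both open, so U is clopen.
Only trivial clopens (∅ and X) exist, so (X, τ) is connected.
Compute connected components by grouping points that agree on all clopens:
  component: {ε, ζ, η, θ, ι, κ}


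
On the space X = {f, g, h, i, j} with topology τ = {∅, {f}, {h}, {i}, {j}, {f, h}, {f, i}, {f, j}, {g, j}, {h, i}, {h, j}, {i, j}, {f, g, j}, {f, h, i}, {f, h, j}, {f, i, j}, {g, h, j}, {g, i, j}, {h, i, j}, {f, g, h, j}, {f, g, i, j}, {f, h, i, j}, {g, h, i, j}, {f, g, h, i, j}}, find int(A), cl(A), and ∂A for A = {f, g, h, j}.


int(A) = {f, g, h, j}, cl(A) = {f, g, h, j}, ∂A = ∅.

Closed sets in (X, τ) are complements of opens:
  closed(X, τ) = {∅, {f}, {g}, {h}, {i}, {f, g}, {f, h}, {f, i}, {g, h}, {g, i}, {g, j}, {h, i}, {f, g, h}, {f, g, i}, {f, g, j}, {f, h, i}, {g, h, i}, {g, h, j}, {g, i, j}, {f, g, h, i}, {f, g, h, j}, {f, g, i, j}, {g, h, i, j}, {f, g, h, i, j}}.
int(A) = ⋃ {U ∈ τ : U ⊆ A}. Opens contained in A: ∅, {f}, {h}, {j}, {f, h}, {f, j}, {g, j}, {h, j}, {f, g, j}, {f, h, j}, {g, h, j}, {f, g, h, j}.
Taking the union of these: int(A) = {f, g, h, j}.
cl(A) = ⋂ {C closed : A ⊆ C}. Closed sets containing A: {f, g, h, j}, {f, g, h, i, j}.
Intersecting these: cl(A) = {f, g, h, j}.
∂A = cl(A) ∖ int(A) = {f, g, h, j} ∖ {f, g, h, j} = ∅.


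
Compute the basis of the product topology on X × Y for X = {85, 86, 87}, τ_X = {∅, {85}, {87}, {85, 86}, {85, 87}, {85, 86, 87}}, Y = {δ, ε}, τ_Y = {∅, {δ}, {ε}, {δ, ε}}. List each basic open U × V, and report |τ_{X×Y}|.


Basis B = {∅ × ∅, {85} × {δ}, {85} × {ε}, {87} × {δ}, {87} × {ε}, {85} × {δ, ε}, {85, 86} × {δ}, {85, 87} × {δ}, {85, 86} × {ε}, {85, 87} × {ε}, {87} × {δ, ε}, {85, 86, 87} × {δ}, {85, 86, 87} × {ε}, {85, 86} × {δ, ε}, {85, 87} × {δ, ε}, {85, 86, 87} × {δ, ε}}; |τ_{X×Y}| = 36.

Enumerate products U × V with U ∈ τ_X, V ∈ τ_Y (deduplicated):
  ∅ × ∅ = {} (∅)
  {85} × {δ} = {(85,δ)}
  {85} × {ε} = {(85,ε)}
  {87} × {δ} = {(87,δ)}
  {87} × {ε} = {(87,ε)}
  {85} × {δ, ε} = {(85,δ), (85,ε)}
  {85, 86} × {δ} = {(85,δ), (86,δ)}
  {85, 87} × {δ} = {(85,δ), (87,δ)}
  {85, 86} × {ε} = {(85,ε), (86,ε)}
  {85, 87} × {ε} = {(85,ε), (87,ε)}
  {87} × {δ, ε} = {(87,δ), (87,ε)}
  {85, 86, 87} × {δ} = {(85,δ), (86,δ), (87,δ)}
  {85, 86, 87} × {ε} = {(85,ε), (86,ε), (87,ε)}
  {85, 86} × {δ, ε} = {(85,δ), (85,ε), (86,δ), (86,ε)}
  {85, 87} × {δ, ε} = {(85,δ), (85,ε), (87,δ), (87,ε)}
  {85, 86, 87} × {δ, ε} = {(85,δ), (85,ε), (86,δ), (86,ε), (87,δ), (87,ε)}
These 16 distinct sets form the basis B.
Close under arbitrary unions to get τ_{X×Y}; counting gives |τ_{X×Y}| = 36.


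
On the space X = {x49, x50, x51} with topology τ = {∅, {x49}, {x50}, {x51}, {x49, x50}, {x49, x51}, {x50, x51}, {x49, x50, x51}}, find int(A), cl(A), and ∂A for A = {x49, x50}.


int(A) = {x49, x50}, cl(A) = {x49, x50}, ∂A = ∅.

Closed sets in (X, τ) are complements of opens:
  closed(X, τ) = {∅, {x49}, {x50}, {x51}, {x49, x50}, {x49, x51}, {x50, x51}, {x49, x50, x51}}.
int(A) = ⋃ {U ∈ τ : U ⊆ A}. Opens contained in A: ∅, {x49}, {x50}, {x49, x50}.
Taking the union of these: int(A) = {x49, x50}.
cl(A) = ⋂ {C closed : A ⊆ C}. Closed sets containing A: {x49, x50}, {x49, x50, x51}.
Intersecting these: cl(A) = {x49, x50}.
∂A = cl(A) ∖ int(A) = {x49, x50} ∖ {x49, x50} = ∅.


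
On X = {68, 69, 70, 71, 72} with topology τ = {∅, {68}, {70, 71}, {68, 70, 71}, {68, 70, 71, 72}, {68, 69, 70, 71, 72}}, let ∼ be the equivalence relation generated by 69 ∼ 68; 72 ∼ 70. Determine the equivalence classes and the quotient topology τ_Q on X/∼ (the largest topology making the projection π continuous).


X/∼ = {[68=69], [70=72], [71]}; |τ_Q| = 2.

Equivalence classes: [68=69], [70=72], [71].
Quotient map π: X → X/∼ sends 68 ↦ [68=69], 69 ↦ [68=69], 70 ↦ [70=72], 71 ↦ [71], 72 ↦ [70=72].
For each subset V ⊆ X/∼, compute π^{-1}(V) ⊆ X and check whether π^{-1}(V) ∈ τ. V is open in τ_Q iff π^{-1}(V) ∈ τ.
  V = {}: π^{-1}(V) = ∅ ∈ τ ✓.
  V = {[68=69]}: π^{-1}(V) = {68, 69} ∉ τ ✗.
  V = {[70=72]}: π^{-1}(V) = {70, 72} ∉ τ ✗.
  V = {[68=69], [70=72]}: π^{-1}(V) = {68, 69, 70, 72} ∉ τ ✗.
  V = {[71]}: π^{-1}(V) = {71} ∉ τ ✗.
  V = {[68=69], [71]}: π^{-1}(V) = {68, 69, 71} ∉ τ ✗.
  V = {[70=72], [71]}: π^{-1}(V) = {70, 71, 72} ∉ τ ✗.
  V = {[68=69], [70=72], [71]}: π^{-1}(V) = {68, 69, 70, 71, 72} ∈ τ ✓.
Open sets in the quotient: τ_Q = {{}, {[68=69], [70=72], [71]}} (2 elements).


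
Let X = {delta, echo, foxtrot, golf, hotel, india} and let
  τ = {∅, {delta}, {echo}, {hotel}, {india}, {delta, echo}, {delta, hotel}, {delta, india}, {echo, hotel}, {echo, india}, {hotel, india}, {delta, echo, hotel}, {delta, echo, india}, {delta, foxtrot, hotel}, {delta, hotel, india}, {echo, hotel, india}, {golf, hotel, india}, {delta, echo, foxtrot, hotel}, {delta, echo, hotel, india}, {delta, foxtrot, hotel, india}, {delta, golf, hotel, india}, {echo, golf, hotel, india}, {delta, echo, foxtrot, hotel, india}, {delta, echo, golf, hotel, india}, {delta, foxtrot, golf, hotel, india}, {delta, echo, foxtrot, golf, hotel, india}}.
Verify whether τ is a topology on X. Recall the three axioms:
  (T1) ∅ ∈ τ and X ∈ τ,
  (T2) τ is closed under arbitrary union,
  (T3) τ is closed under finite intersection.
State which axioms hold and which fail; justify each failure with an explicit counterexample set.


τ IS a topology on X.

Axiom (T1): ∅ ∈ τ? Yes; X ∈ τ? Yes.
Axiom (T2/T3): check pairwise unions and intersections of members of τ.
All pairwise intersections and unions checked — each lies in τ. Therefore τ satisfies (T1), (T2), (T3): it IS a topology on X.


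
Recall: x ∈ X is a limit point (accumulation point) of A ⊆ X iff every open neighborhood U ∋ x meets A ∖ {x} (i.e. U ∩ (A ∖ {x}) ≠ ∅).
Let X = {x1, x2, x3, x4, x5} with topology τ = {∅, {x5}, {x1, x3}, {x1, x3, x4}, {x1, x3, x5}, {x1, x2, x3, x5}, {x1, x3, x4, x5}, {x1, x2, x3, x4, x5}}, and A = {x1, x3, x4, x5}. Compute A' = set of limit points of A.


A' = {x1, x2, x3, x4}

For each x ∈ X, list the open sets U ∈ τ with x ∈ U, then check whether U ∩ (A ∖ {x}) ≠ ∅ for every such U.
  x = x1: opens ∋ x are {x1, x3}, {x1, x3, x4}, {x1, x3, x5}, {x1, x2, x3, x5}, {x1, x3, x4, x5}, {x1, x2, x3, x4, x5}; each meets A ∖ {x1}, so x IS a limit point.
  x = x2: opens ∋ x are {x1, x2, x3, x5}, {x1, x2, x3, x4, x5}; each meets A ∖ {x2}, so x IS a limit point.
  x = x3: opens ∋ x are {x1, x3}, {x1, x3, x4}, {x1, x3, x5}, {x1, x2, x3, x5}, {x1, x3, x4, x5}, {x1, x2, x3, x4, x5}; each meets A ∖ {x3}, so x IS a limit point.
  x = x4: opens ∋ x are {x1, x3, x4}, {x1, x3, x4, x5}, {x1, x2, x3, x4, x5}; each meets A ∖ {x4}, so x IS a limit point.
  x = x5: open {x5} ∋ x has {x5} ∩ (A ∖ {x5}) = ∅, so x is NOT a limit point.
Collecting: A' = {x1, x2, x3, x4}.


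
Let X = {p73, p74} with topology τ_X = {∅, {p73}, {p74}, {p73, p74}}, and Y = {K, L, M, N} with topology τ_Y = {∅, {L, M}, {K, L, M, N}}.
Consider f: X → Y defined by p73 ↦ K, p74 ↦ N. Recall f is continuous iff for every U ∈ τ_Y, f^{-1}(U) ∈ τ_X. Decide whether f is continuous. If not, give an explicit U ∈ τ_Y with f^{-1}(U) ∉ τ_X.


f IS continuous.

Compute f^{-1}(U) for each U ∈ τ_Y:
  U = ∅: f^{-1}(U) = ∅ ∈ τ_X ✓.
  U = {L, M}: f^{-1}(U) = ∅ ∈ τ_X ✓.
  U = {K, L, M, N}: f^{-1}(U) = {p73, p74} ∈ τ_X ✓.
Every preimage lies in τ_X, so f IS continuous.


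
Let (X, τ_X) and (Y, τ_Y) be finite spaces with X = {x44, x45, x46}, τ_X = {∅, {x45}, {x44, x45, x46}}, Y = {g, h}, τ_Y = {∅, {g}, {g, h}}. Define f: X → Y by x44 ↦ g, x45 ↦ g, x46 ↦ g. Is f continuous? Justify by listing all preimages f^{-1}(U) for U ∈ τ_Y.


f IS continuous.

Compute f^{-1}(U) for each U ∈ τ_Y:
  U = ∅: f^{-1}(U) = ∅ ∈ τ_X ✓.
  U = {g}: f^{-1}(U) = {x44, x45, x46} ∈ τ_X ✓.
  U = {g, h}: f^{-1}(U) = {x44, x45, x46} ∈ τ_X ✓.
Every preimage lies in τ_X, so f IS continuous.


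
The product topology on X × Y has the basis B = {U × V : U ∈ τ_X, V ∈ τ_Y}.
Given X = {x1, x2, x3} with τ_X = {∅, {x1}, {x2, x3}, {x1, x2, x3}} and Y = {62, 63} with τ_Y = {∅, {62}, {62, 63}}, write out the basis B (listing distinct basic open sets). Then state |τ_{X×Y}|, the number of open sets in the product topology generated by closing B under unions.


Basis B = {∅ × ∅, {x1} × {62}, {x1} × {62, 63}, {x2, x3} × {62}, {x1, x2, x3} × {62}, {x2, x3} × {62, 63}, {x1, x2, x3} × {62, 63}}; |τ_{X×Y}| = 9.

Enumerate products U × V with U ∈ τ_X, V ∈ τ_Y (deduplicated):
  ∅ × ∅ = {} (∅)
  {x1} × {62} = {(x1,62)}
  {x1} × {62, 63} = {(x1,62), (x1,63)}
  {x2, x3} × {62} = {(x2,62), (x3,62)}
  {x1, x2, x3} × {62} = {(x1,62), (x2,62), (x3,62)}
  {x2, x3} × {62, 63} = {(x2,62), (x2,63), (x3,62), (x3,63)}
  {x1, x2, x3} × {62, 63} = {(x1,62), (x1,63), (x2,62), (x2,63), (x3,62), (x3,63)}
These 7 distinct sets form the basis B.
Close under arbitrary unions to get τ_{X×Y}; counting gives |τ_{X×Y}| = 9.


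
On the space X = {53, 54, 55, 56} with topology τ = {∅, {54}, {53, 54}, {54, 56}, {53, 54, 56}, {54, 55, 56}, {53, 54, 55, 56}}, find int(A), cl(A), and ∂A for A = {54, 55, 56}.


int(A) = {54, 55, 56}, cl(A) = {53, 54, 55, 56}, ∂A = {53}.

Closed sets in (X, τ) are complements of opens:
  closed(X, τ) = {∅, {53}, {55}, {53, 55}, {55, 56}, {53, 55, 56}, {53, 54, 55, 56}}.
int(A) = ⋃ {U ∈ τ : U ⊆ A}. Opens contained in A: ∅, {54}, {54, 56}, {54, 55, 56}.
Taking the union of these: int(A) = {54, 55, 56}.
cl(A) = ⋂ {C closed : A ⊆ C}. Closed sets containing A: {53, 54, 55, 56}.
Intersecting these: cl(A) = {53, 54, 55, 56}.
∂A = cl(A) ∖ int(A) = {53, 54, 55, 56} ∖ {54, 55, 56} = {53}.


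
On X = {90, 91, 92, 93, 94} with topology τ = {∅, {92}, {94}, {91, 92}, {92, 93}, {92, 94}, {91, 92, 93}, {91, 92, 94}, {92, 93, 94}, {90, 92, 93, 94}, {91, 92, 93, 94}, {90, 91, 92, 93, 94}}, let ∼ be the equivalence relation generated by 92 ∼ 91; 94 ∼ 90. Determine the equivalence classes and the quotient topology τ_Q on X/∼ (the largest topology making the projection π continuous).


X/∼ = {[90=94], [91=92], [93]}; |τ_Q| = 4.

Equivalence classes: [90=94], [91=92], [93].
Quotient map π: X → X/∼ sends 90 ↦ [90=94], 91 ↦ [91=92], 92 ↦ [91=92], 93 ↦ [93], 94 ↦ [90=94].
For each subset V ⊆ X/∼, compute π^{-1}(V) ⊆ X and check whether π^{-1}(V) ∈ τ. V is open in τ_Q iff π^{-1}(V) ∈ τ.
  V = {}: π^{-1}(V) = ∅ ∈ τ ✓.
  V = {[90=94]}: π^{-1}(V) = {90, 94} ∉ τ ✗.
  V = {[91=92]}: π^{-1}(V) = {91, 92} ∈ τ ✓.
  V = {[90=94], [91=92]}: π^{-1}(V) = {90, 91, 92, 94} ∉ τ ✗.
  V = {[93]}: π^{-1}(V) = {93} ∉ τ ✗.
  V = {[90=94], [93]}: π^{-1}(V) = {90, 93, 94} ∉ τ ✗.
  V = {[91=92], [93]}: π^{-1}(V) = {91, 92, 93} ∈ τ ✓.
  V = {[90=94], [91=92], [93]}: π^{-1}(V) = {90, 91, 92, 93, 94} ∈ τ ✓.
Open sets in the quotient: τ_Q = {{}, {[91=92]}, {[91=92], [93]}, {[90=94], [91=92], [93]}} (4 elements).


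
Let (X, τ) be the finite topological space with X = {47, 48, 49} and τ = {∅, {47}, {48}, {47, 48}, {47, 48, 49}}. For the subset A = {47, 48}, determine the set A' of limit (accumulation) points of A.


A' = {49}

For each x ∈ X, list the open sets U ∈ τ with x ∈ U, then check whether U ∩ (A ∖ {x}) ≠ ∅ for every such U.
  x = 47: open {47} ∋ x has {47} ∩ (A ∖ {47}) = ∅, so x is NOT a limit point.
  x = 48: open {48} ∋ x has {48} ∩ (A ∖ {48}) = ∅, so x is NOT a limit point.
  x = 49: opens ∋ x are {47, 48, 49}; each meets A ∖ {49}, so x IS a limit point.
Collecting: A' = {49}.


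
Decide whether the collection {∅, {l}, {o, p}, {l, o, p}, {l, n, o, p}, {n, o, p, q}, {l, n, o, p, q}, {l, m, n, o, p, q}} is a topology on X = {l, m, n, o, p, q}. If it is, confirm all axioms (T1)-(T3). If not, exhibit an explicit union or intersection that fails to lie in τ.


τ is NOT a topology on X.

Axiom (T1): ∅ ∈ τ? Yes; X ∈ τ? Yes.
Axiom (T2/T3): check pairwise unions and intersections of members of τ.
Counterexample for (T3): {l, n, o, p} ∩ {n, o, p, q} = {n, o, p} ∉ τ. Therefore τ is NOT a topology.


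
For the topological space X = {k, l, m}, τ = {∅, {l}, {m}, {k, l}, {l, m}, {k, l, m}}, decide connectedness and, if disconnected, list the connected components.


(X, τ) is disconnected; components = [{m}, {k, l}].

Find clopen sets (U ∈ τ with X ∖ U ∈ τ):
  U = ∅, X ∖ U = {k, l, m} — both open, so U is clopen.
  U = {m}, X ∖ U = {k, l} — both open, so U is clopen.
  U = {k, l}, X ∖ U = {m} — both open, so U is clopen.
  U = {k, l, m}, X ∖ U = ∅ — both open, so U is clopen.
Nontrivial clopen(s) exist: e.g. {k, l}. So (X, τ) is disconnected.
Compute connected components by grouping points that agree on all clopens:
  component: {m}
  component: {k, l}
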